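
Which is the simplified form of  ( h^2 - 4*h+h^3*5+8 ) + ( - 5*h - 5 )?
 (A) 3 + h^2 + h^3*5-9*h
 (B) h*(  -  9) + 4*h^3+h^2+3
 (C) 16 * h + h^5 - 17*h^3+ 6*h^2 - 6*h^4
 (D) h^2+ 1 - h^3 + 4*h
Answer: A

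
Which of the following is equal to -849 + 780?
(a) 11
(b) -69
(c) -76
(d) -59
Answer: b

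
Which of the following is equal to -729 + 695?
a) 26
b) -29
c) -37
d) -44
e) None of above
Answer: e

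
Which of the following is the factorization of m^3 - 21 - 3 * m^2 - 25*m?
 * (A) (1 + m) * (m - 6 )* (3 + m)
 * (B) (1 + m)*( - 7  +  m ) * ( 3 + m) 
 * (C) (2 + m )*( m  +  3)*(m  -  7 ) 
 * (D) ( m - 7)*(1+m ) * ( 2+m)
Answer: B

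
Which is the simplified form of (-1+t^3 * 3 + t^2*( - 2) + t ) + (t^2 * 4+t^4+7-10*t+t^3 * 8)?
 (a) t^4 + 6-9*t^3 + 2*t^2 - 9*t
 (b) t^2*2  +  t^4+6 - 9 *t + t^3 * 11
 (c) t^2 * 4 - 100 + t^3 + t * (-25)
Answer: b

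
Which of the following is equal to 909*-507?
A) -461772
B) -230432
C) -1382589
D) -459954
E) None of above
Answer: E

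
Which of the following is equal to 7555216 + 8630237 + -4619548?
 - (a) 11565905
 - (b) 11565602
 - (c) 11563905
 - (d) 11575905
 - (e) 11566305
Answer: a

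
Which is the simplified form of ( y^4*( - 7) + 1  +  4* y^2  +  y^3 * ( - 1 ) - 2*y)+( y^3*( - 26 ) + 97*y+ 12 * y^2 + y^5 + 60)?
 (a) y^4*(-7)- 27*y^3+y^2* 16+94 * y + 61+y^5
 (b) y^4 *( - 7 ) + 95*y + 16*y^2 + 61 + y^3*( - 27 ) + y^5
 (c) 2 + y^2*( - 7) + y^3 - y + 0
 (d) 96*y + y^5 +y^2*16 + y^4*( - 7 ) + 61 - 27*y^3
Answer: b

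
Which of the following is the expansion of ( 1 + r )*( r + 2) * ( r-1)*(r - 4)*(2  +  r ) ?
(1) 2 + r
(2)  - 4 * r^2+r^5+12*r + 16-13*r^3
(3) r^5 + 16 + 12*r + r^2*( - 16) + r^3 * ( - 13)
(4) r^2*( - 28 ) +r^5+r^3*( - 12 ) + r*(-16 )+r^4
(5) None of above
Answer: 3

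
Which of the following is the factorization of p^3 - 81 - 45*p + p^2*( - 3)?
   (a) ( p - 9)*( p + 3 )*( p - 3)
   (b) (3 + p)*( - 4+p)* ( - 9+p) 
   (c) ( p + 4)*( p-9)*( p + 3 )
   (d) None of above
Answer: d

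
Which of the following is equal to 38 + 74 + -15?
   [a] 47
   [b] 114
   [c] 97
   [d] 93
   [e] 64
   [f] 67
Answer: c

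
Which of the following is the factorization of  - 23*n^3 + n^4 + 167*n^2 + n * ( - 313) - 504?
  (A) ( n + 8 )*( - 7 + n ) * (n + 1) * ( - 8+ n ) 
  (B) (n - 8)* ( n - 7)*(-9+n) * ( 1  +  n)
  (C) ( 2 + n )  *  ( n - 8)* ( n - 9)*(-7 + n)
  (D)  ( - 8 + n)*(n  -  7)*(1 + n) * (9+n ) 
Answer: B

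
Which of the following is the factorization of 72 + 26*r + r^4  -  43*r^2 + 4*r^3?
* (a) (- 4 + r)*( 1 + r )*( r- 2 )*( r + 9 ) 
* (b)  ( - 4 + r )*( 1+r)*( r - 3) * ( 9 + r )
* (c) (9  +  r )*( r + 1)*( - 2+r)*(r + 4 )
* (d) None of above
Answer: a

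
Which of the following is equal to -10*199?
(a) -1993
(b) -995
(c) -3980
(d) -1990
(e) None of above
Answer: d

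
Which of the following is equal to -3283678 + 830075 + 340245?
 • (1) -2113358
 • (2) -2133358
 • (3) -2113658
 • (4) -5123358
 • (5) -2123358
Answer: 1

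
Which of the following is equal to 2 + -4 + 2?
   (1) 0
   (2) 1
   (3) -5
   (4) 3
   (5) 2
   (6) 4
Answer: 1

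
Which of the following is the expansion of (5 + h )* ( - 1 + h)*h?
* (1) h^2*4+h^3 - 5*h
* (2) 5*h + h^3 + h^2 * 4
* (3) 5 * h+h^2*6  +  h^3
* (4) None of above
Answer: 1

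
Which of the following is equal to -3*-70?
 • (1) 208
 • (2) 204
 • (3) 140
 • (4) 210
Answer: 4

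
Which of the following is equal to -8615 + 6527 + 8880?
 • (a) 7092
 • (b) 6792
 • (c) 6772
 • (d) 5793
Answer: b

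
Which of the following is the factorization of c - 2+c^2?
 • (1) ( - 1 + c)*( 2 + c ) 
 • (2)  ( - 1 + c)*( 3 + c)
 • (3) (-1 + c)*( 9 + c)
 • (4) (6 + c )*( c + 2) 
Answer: 1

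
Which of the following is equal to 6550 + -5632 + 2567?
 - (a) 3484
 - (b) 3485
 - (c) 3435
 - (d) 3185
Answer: b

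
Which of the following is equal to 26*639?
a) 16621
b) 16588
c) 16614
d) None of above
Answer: c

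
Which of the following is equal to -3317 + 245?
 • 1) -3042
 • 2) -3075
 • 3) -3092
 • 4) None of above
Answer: 4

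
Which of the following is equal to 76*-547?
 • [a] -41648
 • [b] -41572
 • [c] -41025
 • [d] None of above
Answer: b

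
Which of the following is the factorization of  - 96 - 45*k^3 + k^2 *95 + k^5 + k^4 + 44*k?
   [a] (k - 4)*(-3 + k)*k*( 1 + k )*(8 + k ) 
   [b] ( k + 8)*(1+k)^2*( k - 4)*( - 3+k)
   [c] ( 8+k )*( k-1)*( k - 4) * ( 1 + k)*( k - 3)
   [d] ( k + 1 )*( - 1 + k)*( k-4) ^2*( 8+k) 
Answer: c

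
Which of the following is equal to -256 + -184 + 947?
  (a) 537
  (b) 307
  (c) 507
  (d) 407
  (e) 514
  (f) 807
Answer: c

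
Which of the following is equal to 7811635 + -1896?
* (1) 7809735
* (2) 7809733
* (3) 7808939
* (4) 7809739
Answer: 4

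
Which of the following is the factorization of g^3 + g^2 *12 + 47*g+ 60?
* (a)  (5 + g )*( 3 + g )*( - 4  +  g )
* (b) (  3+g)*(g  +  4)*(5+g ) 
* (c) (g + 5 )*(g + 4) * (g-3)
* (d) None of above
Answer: b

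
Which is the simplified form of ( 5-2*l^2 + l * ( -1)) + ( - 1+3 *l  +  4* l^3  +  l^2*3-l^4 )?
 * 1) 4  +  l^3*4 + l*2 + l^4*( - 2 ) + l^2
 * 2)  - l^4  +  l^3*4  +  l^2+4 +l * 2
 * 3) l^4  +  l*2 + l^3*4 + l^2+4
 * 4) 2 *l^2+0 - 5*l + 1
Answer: 2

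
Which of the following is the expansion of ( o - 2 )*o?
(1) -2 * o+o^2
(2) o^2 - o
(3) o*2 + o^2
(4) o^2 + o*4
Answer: 1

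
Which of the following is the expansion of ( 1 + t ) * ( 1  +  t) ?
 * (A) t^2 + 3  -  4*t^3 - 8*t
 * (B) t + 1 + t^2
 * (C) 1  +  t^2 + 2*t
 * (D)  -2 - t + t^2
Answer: C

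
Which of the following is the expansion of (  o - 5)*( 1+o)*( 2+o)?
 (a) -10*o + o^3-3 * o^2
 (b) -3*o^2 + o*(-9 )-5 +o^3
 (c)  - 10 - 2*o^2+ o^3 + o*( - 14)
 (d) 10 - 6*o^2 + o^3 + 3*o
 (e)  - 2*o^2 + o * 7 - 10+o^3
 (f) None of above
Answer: f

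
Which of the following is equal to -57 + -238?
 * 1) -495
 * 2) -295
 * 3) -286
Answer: 2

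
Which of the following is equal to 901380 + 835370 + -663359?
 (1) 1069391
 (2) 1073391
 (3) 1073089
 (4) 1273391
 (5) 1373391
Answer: 2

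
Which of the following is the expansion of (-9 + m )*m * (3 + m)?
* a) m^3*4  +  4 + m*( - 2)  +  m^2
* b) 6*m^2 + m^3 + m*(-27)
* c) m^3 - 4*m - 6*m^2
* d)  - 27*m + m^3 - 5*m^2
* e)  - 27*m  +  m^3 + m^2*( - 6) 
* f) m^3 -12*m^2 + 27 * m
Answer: e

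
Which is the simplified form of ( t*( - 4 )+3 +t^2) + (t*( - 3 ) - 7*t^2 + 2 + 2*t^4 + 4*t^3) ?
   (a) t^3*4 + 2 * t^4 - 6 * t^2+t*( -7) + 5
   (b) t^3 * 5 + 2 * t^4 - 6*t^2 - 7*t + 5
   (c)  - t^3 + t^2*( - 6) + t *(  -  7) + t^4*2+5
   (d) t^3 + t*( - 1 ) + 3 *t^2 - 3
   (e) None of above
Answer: a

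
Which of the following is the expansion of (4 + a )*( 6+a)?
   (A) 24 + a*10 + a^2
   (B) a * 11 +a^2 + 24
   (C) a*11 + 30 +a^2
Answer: A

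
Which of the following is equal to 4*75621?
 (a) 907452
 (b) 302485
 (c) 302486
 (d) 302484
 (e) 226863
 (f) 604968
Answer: d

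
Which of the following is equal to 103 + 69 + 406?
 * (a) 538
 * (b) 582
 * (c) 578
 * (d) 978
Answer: c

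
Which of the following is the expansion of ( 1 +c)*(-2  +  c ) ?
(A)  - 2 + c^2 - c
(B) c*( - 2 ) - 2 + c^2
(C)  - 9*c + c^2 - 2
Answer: A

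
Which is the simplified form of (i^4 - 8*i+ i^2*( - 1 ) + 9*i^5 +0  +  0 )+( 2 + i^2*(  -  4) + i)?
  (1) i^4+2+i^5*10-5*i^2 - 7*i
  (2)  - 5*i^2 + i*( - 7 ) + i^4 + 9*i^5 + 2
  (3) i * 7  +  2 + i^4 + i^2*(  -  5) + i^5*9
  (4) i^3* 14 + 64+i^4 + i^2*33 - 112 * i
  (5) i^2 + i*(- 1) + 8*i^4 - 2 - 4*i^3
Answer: 2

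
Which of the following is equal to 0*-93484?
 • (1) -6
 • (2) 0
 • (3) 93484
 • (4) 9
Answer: 2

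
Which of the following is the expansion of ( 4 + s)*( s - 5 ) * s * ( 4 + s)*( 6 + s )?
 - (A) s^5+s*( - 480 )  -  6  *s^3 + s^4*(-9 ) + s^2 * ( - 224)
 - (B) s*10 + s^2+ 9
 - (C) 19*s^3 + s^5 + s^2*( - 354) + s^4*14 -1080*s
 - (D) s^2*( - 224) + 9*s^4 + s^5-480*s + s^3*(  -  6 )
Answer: D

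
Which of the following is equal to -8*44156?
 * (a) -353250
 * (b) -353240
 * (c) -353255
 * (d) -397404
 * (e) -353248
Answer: e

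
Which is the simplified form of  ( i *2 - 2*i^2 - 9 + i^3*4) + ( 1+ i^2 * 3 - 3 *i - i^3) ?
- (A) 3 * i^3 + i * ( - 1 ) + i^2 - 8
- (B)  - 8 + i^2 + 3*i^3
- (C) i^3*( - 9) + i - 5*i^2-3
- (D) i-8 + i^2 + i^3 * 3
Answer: A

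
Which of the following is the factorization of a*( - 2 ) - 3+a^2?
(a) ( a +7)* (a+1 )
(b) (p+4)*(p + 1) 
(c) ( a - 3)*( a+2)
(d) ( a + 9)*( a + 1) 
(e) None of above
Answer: e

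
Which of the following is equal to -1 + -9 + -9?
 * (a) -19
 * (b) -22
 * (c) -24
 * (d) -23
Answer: a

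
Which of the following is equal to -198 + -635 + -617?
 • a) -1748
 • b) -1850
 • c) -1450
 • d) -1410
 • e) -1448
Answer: c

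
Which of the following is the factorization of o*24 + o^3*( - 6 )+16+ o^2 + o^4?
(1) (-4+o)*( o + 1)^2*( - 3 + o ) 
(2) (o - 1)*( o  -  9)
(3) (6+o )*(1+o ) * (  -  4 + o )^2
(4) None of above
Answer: 4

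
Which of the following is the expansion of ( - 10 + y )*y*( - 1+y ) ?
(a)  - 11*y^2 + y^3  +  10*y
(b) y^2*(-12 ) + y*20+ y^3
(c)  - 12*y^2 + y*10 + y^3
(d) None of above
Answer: a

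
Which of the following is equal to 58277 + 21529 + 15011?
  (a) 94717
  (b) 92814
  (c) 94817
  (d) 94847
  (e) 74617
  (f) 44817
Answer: c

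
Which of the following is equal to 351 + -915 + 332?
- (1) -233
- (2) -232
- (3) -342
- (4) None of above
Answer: 2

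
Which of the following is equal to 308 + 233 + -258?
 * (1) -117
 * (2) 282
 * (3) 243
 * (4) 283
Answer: 4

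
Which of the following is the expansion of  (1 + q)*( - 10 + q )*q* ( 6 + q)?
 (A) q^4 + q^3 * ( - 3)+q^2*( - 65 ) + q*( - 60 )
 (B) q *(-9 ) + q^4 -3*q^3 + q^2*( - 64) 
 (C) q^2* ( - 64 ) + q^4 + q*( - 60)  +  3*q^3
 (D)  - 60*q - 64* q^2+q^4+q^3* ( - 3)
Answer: D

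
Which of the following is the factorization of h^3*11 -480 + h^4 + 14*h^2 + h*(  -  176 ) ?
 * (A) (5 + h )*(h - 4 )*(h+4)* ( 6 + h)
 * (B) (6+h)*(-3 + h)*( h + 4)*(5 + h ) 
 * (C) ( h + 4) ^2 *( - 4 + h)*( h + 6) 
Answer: A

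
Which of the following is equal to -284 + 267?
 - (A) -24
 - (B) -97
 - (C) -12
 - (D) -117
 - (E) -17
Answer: E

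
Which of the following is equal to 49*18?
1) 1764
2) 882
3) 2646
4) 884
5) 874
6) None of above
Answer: 2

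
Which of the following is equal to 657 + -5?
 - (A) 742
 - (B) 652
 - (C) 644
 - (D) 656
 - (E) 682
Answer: B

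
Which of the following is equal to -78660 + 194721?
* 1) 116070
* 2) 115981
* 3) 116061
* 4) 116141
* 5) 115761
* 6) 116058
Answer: 3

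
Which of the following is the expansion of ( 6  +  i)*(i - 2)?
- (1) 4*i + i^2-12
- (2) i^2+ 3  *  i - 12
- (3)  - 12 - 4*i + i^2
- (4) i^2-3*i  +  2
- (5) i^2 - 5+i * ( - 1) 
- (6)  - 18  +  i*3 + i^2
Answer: 1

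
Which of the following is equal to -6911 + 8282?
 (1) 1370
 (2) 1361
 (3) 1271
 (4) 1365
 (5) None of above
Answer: 5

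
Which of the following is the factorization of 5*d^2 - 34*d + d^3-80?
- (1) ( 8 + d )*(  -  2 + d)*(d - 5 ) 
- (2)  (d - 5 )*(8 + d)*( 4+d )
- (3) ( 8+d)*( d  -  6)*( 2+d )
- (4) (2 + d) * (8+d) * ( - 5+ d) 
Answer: 4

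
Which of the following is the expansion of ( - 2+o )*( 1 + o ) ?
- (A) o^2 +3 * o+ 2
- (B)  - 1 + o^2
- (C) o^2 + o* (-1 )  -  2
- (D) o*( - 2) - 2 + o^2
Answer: C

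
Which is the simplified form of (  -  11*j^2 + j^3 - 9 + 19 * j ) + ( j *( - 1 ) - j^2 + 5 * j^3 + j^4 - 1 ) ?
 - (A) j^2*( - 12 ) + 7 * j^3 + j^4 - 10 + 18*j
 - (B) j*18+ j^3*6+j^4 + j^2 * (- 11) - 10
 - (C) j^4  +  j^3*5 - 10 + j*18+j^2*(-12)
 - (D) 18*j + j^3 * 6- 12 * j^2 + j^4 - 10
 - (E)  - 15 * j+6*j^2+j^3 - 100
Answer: D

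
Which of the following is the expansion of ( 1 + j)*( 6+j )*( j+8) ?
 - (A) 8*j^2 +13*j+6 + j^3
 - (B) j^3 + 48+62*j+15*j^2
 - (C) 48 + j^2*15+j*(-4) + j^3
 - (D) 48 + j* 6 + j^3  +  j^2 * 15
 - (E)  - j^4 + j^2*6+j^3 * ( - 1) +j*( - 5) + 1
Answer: B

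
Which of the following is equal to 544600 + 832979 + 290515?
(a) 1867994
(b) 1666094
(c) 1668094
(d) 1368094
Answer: c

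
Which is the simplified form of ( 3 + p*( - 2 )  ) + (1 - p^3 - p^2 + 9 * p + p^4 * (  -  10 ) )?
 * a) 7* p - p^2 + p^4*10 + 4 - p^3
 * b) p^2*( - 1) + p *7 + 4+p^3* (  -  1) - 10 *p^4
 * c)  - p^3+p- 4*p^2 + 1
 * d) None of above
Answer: b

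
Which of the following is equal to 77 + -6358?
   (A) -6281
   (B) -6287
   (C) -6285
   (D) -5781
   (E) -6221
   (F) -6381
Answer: A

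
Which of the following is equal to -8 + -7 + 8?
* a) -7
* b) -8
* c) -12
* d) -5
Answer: a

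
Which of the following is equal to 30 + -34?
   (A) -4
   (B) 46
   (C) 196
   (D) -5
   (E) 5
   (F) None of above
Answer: A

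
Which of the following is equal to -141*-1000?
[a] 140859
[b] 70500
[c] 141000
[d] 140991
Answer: c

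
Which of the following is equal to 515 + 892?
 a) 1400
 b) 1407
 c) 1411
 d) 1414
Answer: b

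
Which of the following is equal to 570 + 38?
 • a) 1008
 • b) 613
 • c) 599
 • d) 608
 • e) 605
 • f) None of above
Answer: d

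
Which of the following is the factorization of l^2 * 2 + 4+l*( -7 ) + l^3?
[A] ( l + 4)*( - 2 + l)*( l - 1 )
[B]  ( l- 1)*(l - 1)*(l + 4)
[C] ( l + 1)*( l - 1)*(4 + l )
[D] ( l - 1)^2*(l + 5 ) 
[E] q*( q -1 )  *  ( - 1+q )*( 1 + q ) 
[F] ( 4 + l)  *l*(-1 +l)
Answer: B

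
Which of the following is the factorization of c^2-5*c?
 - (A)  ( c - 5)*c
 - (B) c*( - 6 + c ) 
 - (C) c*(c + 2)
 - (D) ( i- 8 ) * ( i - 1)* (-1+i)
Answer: A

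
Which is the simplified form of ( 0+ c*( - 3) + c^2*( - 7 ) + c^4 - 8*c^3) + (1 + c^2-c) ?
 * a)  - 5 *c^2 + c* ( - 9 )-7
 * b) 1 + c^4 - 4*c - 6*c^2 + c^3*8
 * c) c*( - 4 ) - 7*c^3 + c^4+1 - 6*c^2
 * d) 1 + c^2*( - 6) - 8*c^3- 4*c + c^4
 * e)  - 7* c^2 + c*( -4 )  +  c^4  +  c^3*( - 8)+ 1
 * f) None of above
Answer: d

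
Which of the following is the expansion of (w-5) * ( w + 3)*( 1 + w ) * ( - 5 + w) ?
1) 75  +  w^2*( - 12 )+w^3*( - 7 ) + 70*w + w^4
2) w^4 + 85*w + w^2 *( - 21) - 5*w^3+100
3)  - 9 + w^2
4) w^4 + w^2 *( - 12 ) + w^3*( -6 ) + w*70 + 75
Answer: 4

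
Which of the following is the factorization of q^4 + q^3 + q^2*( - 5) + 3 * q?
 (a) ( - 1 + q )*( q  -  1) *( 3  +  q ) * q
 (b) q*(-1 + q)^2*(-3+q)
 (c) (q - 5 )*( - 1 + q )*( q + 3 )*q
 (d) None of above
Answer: a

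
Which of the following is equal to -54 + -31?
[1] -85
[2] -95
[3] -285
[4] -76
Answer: 1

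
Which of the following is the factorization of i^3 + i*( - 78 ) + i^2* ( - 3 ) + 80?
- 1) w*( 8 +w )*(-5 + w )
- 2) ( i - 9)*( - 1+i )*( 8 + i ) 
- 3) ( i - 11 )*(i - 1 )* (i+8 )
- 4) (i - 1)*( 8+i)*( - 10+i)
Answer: 4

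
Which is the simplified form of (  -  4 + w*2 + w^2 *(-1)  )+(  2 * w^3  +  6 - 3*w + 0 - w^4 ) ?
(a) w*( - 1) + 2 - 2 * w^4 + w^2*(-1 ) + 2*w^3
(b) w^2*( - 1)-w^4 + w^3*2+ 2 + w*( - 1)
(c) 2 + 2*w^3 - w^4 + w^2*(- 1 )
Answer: b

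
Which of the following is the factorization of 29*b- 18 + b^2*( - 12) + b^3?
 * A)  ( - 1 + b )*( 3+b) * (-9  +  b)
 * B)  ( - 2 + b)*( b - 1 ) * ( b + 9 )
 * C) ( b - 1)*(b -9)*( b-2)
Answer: C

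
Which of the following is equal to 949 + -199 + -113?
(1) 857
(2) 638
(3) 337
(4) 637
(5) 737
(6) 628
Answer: 4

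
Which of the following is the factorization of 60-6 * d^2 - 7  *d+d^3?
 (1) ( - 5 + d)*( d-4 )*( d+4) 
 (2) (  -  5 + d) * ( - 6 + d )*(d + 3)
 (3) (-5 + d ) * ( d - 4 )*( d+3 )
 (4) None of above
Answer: 3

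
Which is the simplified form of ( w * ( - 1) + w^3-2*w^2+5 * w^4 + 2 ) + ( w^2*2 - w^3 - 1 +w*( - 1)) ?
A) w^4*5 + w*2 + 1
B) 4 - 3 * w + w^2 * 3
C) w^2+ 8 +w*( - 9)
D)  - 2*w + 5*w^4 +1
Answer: D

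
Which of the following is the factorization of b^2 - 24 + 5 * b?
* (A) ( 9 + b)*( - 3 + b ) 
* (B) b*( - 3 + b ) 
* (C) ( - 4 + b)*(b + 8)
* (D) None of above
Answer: D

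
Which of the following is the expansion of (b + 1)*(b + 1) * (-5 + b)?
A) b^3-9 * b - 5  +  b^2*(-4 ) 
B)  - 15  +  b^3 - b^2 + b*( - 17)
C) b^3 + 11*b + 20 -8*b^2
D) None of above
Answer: D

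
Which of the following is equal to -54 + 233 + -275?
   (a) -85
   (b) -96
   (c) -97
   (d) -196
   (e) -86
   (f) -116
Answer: b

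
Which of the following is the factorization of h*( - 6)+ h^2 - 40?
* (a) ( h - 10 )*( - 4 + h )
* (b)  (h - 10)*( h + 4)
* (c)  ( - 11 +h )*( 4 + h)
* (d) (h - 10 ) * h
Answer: b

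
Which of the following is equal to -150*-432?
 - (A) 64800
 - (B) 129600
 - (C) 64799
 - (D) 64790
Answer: A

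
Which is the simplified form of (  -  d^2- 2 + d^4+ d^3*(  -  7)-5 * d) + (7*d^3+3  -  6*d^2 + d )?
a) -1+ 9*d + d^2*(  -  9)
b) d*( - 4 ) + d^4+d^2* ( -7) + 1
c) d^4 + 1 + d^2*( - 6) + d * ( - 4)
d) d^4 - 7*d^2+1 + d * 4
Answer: b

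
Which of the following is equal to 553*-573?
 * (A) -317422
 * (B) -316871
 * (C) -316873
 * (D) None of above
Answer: D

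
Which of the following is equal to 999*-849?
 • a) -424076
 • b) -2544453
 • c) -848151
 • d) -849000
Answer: c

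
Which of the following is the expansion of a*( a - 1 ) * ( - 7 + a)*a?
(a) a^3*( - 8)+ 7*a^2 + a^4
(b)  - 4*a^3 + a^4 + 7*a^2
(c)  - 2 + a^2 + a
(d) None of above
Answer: a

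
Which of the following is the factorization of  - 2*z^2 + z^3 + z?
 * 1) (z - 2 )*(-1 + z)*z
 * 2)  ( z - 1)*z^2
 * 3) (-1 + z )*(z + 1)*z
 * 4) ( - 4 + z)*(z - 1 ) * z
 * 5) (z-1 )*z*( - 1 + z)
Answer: 5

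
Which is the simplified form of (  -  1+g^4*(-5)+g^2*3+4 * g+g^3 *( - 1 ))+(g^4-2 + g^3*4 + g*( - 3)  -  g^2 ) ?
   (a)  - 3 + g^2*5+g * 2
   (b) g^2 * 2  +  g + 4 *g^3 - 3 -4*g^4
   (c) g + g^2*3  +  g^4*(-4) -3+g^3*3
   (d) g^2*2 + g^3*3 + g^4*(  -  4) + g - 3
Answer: d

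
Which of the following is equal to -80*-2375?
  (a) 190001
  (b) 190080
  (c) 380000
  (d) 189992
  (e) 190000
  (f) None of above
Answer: e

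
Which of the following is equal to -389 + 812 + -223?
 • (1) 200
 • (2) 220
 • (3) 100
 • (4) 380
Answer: 1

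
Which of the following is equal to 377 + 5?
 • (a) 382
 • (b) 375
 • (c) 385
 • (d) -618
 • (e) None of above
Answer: a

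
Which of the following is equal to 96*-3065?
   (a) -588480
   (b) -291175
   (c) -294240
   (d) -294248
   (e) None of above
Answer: c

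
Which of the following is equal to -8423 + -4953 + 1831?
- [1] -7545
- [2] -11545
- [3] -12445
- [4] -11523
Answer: 2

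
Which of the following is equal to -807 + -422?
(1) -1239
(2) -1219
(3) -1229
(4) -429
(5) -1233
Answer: 3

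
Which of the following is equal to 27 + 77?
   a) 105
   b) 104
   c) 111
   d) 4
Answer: b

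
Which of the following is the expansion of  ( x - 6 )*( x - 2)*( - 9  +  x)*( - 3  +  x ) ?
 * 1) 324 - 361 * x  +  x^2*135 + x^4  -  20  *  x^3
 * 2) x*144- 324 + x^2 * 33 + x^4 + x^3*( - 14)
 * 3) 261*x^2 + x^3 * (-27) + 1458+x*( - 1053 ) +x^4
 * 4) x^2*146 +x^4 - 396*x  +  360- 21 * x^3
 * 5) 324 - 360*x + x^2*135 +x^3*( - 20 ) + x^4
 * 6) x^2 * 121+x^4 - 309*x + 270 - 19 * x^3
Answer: 5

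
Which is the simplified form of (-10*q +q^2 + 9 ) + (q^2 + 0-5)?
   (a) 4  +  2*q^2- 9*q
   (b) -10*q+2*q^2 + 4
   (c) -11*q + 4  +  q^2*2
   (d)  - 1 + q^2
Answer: b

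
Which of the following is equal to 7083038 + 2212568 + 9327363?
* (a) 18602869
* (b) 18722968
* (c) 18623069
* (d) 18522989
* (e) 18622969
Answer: e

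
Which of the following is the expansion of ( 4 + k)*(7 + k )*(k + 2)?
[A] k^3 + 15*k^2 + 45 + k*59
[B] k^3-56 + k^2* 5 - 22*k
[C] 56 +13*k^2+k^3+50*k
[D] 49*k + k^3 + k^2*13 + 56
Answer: C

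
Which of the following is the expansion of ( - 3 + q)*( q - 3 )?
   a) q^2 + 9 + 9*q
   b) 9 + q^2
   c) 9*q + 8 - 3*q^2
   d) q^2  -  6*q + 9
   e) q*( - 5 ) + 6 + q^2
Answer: d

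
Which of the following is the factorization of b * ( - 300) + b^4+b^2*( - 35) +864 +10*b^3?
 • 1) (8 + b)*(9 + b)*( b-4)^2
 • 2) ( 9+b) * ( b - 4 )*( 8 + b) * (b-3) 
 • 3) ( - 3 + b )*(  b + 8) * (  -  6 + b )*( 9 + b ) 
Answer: 2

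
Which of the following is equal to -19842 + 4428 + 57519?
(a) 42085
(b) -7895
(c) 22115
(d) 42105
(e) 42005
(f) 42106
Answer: d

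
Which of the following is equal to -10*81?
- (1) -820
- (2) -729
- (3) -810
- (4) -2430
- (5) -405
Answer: 3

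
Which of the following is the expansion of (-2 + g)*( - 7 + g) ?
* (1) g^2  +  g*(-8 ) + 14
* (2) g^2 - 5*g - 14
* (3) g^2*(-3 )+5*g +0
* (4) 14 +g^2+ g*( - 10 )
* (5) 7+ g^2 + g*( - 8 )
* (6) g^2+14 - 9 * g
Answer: 6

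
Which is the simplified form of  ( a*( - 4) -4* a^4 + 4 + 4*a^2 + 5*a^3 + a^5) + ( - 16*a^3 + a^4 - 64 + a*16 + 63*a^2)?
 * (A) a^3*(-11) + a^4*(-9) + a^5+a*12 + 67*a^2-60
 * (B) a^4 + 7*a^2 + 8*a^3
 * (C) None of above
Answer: C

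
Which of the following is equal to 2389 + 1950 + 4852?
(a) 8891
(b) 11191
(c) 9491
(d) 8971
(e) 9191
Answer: e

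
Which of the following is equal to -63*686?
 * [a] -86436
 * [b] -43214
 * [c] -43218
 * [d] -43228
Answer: c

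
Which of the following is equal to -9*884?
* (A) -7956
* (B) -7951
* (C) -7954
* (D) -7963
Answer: A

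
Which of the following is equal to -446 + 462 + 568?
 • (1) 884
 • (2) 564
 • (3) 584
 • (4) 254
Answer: 3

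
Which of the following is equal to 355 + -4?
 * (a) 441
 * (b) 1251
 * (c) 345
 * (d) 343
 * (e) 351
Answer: e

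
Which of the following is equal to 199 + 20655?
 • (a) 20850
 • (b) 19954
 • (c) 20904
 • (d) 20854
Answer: d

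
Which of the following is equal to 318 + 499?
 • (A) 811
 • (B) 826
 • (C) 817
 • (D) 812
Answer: C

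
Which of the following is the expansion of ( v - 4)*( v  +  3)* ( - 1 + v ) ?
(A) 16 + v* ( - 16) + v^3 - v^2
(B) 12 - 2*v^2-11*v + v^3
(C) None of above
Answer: B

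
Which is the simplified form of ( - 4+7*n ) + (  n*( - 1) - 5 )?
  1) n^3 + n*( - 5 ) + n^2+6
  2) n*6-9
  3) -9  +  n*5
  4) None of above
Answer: 2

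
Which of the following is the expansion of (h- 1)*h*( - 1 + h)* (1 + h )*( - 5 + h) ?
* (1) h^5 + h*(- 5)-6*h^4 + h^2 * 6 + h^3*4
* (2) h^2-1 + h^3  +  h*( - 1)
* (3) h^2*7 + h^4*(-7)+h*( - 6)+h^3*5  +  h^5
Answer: 1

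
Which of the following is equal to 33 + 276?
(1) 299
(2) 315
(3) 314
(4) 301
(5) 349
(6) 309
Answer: 6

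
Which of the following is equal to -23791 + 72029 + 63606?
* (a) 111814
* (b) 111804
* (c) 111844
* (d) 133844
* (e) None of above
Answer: c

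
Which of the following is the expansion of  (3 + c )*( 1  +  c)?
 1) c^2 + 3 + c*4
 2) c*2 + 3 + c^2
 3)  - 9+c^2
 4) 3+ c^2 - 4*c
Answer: 1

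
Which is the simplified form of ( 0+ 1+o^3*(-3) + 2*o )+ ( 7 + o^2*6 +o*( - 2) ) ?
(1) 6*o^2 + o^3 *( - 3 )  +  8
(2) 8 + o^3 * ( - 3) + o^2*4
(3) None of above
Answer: 1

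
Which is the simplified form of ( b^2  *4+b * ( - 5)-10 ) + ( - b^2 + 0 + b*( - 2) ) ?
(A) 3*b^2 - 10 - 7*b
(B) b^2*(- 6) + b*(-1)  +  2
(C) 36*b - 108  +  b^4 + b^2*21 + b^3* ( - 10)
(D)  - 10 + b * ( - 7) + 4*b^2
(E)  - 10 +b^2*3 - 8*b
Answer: A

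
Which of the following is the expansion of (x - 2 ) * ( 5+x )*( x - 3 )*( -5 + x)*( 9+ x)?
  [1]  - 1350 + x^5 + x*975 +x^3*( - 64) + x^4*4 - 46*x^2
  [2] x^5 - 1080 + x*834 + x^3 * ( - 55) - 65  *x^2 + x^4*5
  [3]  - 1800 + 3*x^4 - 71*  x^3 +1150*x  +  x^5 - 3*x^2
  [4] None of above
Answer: 1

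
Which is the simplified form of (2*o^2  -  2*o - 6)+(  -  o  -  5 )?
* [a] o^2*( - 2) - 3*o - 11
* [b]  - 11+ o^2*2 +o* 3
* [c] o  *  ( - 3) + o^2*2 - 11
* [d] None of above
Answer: c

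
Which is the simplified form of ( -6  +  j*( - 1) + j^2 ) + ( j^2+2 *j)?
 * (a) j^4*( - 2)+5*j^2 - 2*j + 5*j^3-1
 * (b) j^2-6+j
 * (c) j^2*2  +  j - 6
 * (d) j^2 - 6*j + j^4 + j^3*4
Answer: c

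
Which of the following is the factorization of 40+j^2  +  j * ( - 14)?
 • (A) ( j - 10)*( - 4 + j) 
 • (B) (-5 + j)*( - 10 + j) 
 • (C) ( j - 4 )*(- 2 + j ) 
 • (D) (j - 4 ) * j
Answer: A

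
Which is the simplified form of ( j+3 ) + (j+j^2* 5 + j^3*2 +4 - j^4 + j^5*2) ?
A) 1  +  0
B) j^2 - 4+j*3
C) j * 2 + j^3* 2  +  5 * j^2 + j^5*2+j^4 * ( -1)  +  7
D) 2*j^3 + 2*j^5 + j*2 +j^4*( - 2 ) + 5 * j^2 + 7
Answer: C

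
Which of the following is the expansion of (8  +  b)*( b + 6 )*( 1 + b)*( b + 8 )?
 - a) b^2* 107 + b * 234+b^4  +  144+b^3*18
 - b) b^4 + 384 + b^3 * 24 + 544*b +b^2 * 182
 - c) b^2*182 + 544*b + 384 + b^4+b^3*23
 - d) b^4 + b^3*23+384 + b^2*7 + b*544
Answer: c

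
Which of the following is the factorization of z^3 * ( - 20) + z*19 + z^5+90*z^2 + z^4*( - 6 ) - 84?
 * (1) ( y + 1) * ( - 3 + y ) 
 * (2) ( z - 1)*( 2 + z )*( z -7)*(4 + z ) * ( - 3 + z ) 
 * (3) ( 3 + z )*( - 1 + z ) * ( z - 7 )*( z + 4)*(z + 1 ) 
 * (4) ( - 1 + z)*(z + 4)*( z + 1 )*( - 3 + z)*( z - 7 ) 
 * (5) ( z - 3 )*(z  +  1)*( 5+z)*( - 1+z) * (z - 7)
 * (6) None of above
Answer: 4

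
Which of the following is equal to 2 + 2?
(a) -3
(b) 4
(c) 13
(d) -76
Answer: b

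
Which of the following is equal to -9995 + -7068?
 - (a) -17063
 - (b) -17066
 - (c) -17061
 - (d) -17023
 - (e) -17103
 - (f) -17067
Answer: a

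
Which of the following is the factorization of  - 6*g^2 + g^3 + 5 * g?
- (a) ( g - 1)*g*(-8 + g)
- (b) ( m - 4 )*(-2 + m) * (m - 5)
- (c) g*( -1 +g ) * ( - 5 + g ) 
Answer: c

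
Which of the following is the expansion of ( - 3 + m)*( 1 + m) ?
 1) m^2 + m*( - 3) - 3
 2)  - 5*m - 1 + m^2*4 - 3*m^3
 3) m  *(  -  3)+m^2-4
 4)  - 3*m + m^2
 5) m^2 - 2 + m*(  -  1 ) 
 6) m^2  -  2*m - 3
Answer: 6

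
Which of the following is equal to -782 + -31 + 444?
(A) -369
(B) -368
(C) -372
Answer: A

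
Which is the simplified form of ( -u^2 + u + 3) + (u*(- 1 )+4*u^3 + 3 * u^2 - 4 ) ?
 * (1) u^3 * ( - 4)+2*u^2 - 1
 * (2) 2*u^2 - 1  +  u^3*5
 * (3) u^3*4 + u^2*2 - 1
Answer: 3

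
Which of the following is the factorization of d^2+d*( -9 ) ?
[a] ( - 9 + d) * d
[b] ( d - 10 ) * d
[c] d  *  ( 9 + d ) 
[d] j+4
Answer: a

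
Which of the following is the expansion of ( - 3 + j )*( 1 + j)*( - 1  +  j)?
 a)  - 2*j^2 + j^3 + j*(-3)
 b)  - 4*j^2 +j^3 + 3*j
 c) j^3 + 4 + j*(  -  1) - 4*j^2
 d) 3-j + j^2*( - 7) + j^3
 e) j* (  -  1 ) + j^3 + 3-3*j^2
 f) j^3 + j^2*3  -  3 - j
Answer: e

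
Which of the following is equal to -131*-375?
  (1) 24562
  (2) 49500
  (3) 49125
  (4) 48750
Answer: 3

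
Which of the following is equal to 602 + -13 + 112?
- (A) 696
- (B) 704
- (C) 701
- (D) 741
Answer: C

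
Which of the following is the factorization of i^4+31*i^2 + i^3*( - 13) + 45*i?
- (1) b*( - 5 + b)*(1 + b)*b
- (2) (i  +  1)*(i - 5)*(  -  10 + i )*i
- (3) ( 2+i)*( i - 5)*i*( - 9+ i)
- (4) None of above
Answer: 4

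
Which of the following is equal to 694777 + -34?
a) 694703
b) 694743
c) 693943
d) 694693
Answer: b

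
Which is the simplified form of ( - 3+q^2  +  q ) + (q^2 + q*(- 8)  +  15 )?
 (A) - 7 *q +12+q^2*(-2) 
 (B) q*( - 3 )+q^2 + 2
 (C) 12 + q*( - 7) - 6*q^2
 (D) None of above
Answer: D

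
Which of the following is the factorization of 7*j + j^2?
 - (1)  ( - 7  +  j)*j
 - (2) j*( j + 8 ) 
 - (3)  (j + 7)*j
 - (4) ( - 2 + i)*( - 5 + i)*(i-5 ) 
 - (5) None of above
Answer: 3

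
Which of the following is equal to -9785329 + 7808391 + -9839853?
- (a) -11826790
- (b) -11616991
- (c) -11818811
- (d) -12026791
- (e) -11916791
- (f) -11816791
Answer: f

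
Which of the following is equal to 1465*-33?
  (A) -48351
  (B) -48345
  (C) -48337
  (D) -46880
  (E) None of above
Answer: B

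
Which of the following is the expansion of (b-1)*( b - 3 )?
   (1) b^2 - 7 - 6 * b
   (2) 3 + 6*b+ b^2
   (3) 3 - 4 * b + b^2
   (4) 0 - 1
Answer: 3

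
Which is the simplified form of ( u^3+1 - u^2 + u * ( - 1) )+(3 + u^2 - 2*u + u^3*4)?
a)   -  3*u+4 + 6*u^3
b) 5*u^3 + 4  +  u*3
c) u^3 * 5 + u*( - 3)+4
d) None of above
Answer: c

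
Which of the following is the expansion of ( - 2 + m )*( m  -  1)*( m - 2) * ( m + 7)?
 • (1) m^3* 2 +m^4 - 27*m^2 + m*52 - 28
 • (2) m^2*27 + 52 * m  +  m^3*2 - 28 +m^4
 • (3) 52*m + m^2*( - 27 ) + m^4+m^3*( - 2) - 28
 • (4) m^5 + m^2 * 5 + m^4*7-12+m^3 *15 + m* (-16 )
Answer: 1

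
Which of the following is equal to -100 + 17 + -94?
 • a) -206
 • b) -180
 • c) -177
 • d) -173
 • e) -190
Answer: c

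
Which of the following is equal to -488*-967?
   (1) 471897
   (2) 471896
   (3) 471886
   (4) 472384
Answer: 2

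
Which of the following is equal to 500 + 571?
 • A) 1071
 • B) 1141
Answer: A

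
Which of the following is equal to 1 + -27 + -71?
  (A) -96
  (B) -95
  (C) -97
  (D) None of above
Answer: C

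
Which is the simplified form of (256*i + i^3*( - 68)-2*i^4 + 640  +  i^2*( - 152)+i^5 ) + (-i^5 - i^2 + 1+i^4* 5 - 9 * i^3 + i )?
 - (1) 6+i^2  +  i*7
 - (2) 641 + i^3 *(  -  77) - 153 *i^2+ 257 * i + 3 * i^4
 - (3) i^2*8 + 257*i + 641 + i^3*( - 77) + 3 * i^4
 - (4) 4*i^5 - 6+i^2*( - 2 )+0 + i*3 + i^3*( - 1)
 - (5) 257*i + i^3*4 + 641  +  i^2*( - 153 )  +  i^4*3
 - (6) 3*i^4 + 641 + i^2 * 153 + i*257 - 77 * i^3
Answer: 2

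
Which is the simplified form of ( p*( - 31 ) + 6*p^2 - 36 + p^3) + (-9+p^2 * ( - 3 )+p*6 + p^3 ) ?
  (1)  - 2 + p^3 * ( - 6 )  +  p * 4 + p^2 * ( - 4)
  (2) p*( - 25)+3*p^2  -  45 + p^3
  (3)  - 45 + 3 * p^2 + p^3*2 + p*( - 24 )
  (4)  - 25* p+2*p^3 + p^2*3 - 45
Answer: 4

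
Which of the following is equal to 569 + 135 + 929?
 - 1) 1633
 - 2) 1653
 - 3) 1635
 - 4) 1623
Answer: 1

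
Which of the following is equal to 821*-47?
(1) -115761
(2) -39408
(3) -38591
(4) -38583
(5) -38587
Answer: 5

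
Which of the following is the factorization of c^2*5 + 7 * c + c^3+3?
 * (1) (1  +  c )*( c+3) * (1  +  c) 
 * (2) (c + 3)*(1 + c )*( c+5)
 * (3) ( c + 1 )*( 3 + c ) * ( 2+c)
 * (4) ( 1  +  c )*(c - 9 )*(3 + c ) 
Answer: 1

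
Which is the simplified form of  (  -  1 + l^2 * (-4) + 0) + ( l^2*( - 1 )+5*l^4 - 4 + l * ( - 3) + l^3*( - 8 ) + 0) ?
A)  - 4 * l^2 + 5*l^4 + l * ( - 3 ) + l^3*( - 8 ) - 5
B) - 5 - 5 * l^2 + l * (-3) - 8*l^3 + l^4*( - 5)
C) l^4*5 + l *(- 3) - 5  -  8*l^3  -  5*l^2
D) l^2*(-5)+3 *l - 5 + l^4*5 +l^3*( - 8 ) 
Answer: C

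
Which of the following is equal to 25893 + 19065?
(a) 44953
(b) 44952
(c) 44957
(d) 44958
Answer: d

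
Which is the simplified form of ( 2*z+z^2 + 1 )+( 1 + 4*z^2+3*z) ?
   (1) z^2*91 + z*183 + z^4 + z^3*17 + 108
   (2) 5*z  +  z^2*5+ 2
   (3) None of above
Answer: 2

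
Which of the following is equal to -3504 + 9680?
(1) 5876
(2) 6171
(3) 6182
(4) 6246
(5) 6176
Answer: 5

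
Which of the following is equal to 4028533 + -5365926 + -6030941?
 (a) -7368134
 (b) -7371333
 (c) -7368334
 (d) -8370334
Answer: c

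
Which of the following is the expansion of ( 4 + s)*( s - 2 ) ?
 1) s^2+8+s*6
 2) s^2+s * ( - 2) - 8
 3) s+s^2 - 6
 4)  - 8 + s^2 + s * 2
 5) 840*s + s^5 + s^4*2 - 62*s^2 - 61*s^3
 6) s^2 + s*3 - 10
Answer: 4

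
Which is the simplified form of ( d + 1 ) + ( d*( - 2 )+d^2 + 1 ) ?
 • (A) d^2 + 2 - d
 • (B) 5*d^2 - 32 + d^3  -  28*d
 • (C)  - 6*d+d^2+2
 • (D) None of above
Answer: A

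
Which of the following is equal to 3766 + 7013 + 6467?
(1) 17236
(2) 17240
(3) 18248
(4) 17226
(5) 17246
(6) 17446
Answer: 5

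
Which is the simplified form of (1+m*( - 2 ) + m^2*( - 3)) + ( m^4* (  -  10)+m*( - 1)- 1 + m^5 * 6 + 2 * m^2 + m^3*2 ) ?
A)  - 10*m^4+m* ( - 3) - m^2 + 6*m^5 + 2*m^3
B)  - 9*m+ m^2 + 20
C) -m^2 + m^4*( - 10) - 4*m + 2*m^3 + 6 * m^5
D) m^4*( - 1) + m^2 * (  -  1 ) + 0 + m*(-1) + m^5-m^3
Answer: A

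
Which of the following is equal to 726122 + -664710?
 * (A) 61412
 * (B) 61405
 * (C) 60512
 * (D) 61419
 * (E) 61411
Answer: A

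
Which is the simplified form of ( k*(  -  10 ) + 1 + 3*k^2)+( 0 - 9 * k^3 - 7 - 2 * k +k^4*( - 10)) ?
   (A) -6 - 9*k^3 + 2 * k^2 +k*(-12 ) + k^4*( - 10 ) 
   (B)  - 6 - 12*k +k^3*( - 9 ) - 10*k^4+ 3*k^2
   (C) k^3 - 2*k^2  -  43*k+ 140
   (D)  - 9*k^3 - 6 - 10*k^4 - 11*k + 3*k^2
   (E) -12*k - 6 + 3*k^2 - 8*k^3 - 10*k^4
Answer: B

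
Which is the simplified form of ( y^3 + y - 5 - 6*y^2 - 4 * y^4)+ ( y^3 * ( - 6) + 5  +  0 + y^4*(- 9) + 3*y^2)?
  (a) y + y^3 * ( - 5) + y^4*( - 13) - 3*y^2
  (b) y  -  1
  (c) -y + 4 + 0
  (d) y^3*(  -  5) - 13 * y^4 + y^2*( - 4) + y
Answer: a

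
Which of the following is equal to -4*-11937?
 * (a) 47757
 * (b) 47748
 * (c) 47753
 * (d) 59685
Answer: b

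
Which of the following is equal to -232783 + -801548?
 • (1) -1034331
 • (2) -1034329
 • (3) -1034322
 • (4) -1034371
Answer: 1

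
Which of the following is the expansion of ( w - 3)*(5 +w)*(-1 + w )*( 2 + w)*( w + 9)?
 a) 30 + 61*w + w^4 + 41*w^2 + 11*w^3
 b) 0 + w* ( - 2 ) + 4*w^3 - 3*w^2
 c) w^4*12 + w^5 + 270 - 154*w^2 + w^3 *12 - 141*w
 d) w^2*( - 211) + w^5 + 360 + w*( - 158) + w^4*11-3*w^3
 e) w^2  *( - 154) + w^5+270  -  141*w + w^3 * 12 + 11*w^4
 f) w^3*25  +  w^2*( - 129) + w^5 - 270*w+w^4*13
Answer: c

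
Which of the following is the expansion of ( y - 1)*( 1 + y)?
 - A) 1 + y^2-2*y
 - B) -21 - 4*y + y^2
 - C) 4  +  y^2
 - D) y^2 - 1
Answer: D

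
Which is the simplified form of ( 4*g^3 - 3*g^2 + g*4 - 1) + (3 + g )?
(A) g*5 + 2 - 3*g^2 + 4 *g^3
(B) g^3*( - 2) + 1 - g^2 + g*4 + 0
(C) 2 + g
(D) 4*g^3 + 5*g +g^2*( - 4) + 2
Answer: A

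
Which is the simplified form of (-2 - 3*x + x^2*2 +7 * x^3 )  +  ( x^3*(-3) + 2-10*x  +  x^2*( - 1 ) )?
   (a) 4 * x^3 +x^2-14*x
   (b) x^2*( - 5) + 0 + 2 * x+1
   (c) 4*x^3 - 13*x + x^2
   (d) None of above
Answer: c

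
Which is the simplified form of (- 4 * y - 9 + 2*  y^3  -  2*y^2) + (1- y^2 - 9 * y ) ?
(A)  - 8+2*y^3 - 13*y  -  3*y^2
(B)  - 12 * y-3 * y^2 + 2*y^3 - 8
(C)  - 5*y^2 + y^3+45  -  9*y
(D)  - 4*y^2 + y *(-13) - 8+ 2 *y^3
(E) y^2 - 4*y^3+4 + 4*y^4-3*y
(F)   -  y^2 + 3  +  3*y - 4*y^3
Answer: A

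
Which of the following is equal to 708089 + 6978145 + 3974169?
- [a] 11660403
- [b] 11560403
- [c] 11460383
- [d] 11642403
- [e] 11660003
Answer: a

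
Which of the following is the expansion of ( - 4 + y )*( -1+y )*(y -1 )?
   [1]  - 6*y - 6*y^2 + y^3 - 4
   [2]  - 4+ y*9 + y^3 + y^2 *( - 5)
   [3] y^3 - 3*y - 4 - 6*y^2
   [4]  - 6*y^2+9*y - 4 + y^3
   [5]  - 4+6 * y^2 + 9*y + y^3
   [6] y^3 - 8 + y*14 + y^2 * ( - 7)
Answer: 4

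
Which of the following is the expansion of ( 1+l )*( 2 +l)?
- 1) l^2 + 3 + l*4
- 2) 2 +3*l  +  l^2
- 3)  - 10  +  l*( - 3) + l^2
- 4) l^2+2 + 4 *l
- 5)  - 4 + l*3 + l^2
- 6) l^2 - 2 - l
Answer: 2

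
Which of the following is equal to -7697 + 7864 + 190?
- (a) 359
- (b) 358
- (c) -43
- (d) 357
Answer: d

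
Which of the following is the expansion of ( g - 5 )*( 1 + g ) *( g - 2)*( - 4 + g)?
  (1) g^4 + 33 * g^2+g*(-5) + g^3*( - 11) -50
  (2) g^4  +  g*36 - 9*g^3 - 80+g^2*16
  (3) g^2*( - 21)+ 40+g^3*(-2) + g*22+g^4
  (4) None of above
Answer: 4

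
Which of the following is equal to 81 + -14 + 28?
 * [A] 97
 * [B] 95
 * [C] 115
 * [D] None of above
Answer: B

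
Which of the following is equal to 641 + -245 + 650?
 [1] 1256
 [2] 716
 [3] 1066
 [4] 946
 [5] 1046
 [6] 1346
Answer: 5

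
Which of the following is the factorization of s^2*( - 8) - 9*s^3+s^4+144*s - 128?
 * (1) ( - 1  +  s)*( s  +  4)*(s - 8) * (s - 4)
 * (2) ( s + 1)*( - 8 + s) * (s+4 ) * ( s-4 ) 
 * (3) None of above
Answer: 1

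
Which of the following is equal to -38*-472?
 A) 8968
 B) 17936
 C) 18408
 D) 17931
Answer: B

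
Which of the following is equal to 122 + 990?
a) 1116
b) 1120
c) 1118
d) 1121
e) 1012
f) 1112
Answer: f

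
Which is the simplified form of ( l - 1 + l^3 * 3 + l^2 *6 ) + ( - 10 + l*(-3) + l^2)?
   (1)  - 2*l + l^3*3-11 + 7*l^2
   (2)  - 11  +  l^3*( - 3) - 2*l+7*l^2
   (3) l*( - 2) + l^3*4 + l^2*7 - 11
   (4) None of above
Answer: 1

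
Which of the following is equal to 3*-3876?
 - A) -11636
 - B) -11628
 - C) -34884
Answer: B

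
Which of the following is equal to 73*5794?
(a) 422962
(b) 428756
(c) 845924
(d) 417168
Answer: a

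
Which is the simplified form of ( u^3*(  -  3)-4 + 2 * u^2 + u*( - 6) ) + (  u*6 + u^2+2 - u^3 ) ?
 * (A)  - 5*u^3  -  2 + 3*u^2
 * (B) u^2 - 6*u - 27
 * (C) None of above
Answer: C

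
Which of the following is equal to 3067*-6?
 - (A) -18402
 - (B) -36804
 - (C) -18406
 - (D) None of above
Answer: A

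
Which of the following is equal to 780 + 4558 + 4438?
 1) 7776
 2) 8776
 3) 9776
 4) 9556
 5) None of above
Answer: 3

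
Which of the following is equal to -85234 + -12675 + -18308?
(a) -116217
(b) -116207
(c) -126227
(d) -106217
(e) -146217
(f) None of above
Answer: a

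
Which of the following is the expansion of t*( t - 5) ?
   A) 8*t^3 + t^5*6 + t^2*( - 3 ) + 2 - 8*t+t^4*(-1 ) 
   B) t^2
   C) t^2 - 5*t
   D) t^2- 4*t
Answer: C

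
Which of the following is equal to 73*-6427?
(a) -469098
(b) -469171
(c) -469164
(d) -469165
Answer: b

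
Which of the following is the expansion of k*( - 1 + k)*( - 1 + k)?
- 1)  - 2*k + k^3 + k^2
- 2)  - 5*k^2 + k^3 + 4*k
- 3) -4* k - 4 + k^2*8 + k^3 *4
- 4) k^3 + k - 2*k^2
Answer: 4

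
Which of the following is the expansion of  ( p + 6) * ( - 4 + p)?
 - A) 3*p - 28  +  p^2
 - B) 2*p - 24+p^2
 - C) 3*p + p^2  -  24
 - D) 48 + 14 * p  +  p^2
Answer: B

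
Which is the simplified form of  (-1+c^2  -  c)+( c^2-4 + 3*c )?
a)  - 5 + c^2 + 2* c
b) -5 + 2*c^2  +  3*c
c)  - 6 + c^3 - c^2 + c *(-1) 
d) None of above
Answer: d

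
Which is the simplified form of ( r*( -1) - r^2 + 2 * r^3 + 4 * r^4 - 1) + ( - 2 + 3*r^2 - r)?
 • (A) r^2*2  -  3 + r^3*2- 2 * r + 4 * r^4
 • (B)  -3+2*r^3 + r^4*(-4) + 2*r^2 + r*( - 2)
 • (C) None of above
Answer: A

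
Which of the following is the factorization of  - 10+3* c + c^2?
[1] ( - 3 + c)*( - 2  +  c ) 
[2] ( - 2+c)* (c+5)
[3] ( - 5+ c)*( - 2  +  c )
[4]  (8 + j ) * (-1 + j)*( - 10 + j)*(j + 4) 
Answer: 2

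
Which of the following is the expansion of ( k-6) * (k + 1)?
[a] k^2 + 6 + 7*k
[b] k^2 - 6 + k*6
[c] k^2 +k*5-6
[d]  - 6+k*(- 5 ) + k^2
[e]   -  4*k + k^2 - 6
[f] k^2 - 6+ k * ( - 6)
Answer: d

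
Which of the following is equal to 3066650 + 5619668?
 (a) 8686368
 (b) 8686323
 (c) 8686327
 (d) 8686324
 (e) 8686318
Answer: e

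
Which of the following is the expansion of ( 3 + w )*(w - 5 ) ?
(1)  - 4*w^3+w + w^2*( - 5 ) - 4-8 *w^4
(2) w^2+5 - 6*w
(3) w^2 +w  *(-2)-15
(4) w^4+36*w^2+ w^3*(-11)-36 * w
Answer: 3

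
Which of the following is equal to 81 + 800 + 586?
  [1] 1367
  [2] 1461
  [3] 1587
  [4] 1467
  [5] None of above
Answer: 4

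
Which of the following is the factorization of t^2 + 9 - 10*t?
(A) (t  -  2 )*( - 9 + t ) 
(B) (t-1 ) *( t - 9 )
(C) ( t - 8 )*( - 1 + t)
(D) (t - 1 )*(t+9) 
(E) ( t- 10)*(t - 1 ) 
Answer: B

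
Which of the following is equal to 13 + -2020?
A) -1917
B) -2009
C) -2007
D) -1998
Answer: C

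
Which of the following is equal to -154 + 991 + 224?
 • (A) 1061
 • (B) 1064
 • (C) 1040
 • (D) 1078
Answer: A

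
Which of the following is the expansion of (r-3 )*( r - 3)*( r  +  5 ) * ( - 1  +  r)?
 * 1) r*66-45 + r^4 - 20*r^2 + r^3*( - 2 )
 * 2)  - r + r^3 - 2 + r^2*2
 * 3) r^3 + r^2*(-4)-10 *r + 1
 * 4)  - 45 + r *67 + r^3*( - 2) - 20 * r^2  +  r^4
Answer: 1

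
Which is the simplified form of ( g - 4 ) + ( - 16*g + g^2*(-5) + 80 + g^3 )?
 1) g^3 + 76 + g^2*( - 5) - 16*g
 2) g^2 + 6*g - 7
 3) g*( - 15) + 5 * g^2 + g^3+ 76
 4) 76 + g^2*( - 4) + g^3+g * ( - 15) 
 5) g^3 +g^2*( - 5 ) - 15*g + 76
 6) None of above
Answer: 5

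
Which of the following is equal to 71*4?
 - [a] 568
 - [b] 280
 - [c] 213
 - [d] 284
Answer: d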